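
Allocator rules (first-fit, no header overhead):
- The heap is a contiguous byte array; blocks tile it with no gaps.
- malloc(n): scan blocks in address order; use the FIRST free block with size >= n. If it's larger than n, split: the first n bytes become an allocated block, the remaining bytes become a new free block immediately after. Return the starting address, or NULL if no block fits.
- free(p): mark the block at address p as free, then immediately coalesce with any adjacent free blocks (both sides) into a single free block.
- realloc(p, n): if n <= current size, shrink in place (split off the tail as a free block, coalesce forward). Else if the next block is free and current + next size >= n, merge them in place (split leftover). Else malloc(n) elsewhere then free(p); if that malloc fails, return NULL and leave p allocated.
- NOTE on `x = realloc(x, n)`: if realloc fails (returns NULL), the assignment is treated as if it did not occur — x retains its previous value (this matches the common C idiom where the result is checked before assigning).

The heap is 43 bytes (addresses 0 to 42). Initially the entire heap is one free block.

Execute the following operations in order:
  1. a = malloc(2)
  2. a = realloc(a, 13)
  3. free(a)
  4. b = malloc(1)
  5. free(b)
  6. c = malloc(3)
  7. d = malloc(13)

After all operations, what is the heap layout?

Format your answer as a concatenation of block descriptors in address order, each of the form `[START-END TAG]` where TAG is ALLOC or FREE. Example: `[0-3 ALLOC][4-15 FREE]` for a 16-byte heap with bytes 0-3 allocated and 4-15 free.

Op 1: a = malloc(2) -> a = 0; heap: [0-1 ALLOC][2-42 FREE]
Op 2: a = realloc(a, 13) -> a = 0; heap: [0-12 ALLOC][13-42 FREE]
Op 3: free(a) -> (freed a); heap: [0-42 FREE]
Op 4: b = malloc(1) -> b = 0; heap: [0-0 ALLOC][1-42 FREE]
Op 5: free(b) -> (freed b); heap: [0-42 FREE]
Op 6: c = malloc(3) -> c = 0; heap: [0-2 ALLOC][3-42 FREE]
Op 7: d = malloc(13) -> d = 3; heap: [0-2 ALLOC][3-15 ALLOC][16-42 FREE]

Answer: [0-2 ALLOC][3-15 ALLOC][16-42 FREE]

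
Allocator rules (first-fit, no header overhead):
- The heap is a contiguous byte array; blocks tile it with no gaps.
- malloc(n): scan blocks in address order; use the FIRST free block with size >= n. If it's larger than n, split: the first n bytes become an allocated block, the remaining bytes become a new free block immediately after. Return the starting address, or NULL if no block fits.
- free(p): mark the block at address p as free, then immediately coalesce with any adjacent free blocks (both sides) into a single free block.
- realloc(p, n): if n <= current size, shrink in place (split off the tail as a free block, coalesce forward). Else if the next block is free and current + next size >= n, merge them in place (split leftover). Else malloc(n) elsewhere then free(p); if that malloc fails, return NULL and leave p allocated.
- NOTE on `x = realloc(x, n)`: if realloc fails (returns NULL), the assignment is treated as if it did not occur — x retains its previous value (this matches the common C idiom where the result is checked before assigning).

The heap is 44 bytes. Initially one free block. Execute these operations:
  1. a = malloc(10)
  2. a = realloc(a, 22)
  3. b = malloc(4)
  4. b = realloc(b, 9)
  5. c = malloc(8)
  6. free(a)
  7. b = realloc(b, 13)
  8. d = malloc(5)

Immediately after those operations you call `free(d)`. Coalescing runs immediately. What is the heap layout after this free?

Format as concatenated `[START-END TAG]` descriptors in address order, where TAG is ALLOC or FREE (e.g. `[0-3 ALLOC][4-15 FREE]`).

Answer: [0-12 ALLOC][13-30 FREE][31-38 ALLOC][39-43 FREE]

Derivation:
Op 1: a = malloc(10) -> a = 0; heap: [0-9 ALLOC][10-43 FREE]
Op 2: a = realloc(a, 22) -> a = 0; heap: [0-21 ALLOC][22-43 FREE]
Op 3: b = malloc(4) -> b = 22; heap: [0-21 ALLOC][22-25 ALLOC][26-43 FREE]
Op 4: b = realloc(b, 9) -> b = 22; heap: [0-21 ALLOC][22-30 ALLOC][31-43 FREE]
Op 5: c = malloc(8) -> c = 31; heap: [0-21 ALLOC][22-30 ALLOC][31-38 ALLOC][39-43 FREE]
Op 6: free(a) -> (freed a); heap: [0-21 FREE][22-30 ALLOC][31-38 ALLOC][39-43 FREE]
Op 7: b = realloc(b, 13) -> b = 0; heap: [0-12 ALLOC][13-30 FREE][31-38 ALLOC][39-43 FREE]
Op 8: d = malloc(5) -> d = 13; heap: [0-12 ALLOC][13-17 ALLOC][18-30 FREE][31-38 ALLOC][39-43 FREE]
free(d): d = 13 -> block [13-17 ALLOC]; mark free, coalesce with adjacent free neighbors -> [0-12 ALLOC][13-30 FREE][31-38 ALLOC][39-43 FREE]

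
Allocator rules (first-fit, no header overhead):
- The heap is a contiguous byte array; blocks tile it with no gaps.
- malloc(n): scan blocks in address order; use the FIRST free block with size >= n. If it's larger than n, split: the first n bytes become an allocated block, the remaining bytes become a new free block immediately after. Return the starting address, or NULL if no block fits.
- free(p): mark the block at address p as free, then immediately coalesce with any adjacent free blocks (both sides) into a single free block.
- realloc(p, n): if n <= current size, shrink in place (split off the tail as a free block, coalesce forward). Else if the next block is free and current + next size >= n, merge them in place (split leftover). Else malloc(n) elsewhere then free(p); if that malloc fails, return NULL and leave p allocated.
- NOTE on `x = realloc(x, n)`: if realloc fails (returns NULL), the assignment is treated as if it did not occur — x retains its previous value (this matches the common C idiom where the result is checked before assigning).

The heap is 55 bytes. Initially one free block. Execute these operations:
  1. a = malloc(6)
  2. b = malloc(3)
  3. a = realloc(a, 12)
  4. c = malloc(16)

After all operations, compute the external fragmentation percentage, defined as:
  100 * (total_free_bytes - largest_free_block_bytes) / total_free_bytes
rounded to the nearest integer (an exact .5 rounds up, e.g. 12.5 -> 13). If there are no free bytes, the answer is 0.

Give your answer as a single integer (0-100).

Answer: 25

Derivation:
Op 1: a = malloc(6) -> a = 0; heap: [0-5 ALLOC][6-54 FREE]
Op 2: b = malloc(3) -> b = 6; heap: [0-5 ALLOC][6-8 ALLOC][9-54 FREE]
Op 3: a = realloc(a, 12) -> a = 9; heap: [0-5 FREE][6-8 ALLOC][9-20 ALLOC][21-54 FREE]
Op 4: c = malloc(16) -> c = 21; heap: [0-5 FREE][6-8 ALLOC][9-20 ALLOC][21-36 ALLOC][37-54 FREE]
Free blocks: [6 18] total_free=24 largest=18 -> 100*(24-18)/24 = 600/24 = 25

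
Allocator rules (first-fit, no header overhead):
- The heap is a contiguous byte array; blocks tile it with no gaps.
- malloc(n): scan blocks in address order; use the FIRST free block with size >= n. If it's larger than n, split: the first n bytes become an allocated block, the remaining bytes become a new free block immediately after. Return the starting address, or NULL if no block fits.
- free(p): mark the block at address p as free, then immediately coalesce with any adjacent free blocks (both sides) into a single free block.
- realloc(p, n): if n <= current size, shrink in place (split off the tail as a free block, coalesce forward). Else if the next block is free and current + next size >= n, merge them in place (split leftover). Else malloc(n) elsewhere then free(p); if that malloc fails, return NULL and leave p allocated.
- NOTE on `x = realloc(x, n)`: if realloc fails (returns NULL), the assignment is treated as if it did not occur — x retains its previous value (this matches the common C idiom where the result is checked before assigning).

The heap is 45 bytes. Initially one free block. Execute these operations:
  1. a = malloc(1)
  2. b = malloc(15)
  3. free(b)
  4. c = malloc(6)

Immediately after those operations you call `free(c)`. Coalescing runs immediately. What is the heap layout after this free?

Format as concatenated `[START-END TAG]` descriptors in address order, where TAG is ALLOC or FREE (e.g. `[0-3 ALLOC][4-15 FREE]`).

Answer: [0-0 ALLOC][1-44 FREE]

Derivation:
Op 1: a = malloc(1) -> a = 0; heap: [0-0 ALLOC][1-44 FREE]
Op 2: b = malloc(15) -> b = 1; heap: [0-0 ALLOC][1-15 ALLOC][16-44 FREE]
Op 3: free(b) -> (freed b); heap: [0-0 ALLOC][1-44 FREE]
Op 4: c = malloc(6) -> c = 1; heap: [0-0 ALLOC][1-6 ALLOC][7-44 FREE]
free(c): c = 1 -> block [1-6 ALLOC]; mark free, coalesce with adjacent free neighbors -> [0-0 ALLOC][1-44 FREE]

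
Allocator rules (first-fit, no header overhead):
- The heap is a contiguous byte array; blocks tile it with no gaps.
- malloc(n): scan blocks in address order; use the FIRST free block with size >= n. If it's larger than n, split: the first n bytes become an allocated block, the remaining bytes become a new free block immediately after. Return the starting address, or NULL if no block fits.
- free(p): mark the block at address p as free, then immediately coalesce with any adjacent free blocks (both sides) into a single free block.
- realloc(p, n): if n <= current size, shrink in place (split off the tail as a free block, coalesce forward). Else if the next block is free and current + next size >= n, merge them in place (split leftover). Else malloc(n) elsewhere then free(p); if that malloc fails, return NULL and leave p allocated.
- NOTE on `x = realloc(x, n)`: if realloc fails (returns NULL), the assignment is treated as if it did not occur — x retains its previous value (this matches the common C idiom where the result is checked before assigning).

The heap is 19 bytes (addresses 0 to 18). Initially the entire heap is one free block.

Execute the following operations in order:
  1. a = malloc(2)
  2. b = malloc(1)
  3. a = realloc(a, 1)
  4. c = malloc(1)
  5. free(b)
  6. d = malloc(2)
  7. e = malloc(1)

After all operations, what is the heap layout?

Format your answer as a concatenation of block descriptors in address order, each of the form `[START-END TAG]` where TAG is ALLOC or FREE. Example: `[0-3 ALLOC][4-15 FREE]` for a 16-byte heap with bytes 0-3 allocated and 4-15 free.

Answer: [0-0 ALLOC][1-1 ALLOC][2-3 ALLOC][4-4 ALLOC][5-18 FREE]

Derivation:
Op 1: a = malloc(2) -> a = 0; heap: [0-1 ALLOC][2-18 FREE]
Op 2: b = malloc(1) -> b = 2; heap: [0-1 ALLOC][2-2 ALLOC][3-18 FREE]
Op 3: a = realloc(a, 1) -> a = 0; heap: [0-0 ALLOC][1-1 FREE][2-2 ALLOC][3-18 FREE]
Op 4: c = malloc(1) -> c = 1; heap: [0-0 ALLOC][1-1 ALLOC][2-2 ALLOC][3-18 FREE]
Op 5: free(b) -> (freed b); heap: [0-0 ALLOC][1-1 ALLOC][2-18 FREE]
Op 6: d = malloc(2) -> d = 2; heap: [0-0 ALLOC][1-1 ALLOC][2-3 ALLOC][4-18 FREE]
Op 7: e = malloc(1) -> e = 4; heap: [0-0 ALLOC][1-1 ALLOC][2-3 ALLOC][4-4 ALLOC][5-18 FREE]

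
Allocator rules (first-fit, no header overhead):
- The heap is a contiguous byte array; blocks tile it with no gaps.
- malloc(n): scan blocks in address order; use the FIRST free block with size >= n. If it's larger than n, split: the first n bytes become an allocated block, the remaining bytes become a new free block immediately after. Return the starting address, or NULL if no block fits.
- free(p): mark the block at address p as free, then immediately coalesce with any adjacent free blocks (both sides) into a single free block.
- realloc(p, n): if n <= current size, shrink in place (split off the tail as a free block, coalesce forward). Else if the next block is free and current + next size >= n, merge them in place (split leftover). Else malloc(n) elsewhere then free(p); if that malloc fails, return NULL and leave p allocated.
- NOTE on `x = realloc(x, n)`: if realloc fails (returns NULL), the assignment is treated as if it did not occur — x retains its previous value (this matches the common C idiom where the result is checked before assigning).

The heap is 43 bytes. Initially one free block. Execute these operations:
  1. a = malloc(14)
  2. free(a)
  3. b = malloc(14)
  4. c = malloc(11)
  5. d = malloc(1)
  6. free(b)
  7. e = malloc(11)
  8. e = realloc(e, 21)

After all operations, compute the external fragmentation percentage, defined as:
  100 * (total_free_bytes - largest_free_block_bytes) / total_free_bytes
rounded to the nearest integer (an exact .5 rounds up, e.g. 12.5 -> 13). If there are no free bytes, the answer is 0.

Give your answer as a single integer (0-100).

Op 1: a = malloc(14) -> a = 0; heap: [0-13 ALLOC][14-42 FREE]
Op 2: free(a) -> (freed a); heap: [0-42 FREE]
Op 3: b = malloc(14) -> b = 0; heap: [0-13 ALLOC][14-42 FREE]
Op 4: c = malloc(11) -> c = 14; heap: [0-13 ALLOC][14-24 ALLOC][25-42 FREE]
Op 5: d = malloc(1) -> d = 25; heap: [0-13 ALLOC][14-24 ALLOC][25-25 ALLOC][26-42 FREE]
Op 6: free(b) -> (freed b); heap: [0-13 FREE][14-24 ALLOC][25-25 ALLOC][26-42 FREE]
Op 7: e = malloc(11) -> e = 0; heap: [0-10 ALLOC][11-13 FREE][14-24 ALLOC][25-25 ALLOC][26-42 FREE]
Op 8: e = realloc(e, 21) -> NULL (e unchanged); heap: [0-10 ALLOC][11-13 FREE][14-24 ALLOC][25-25 ALLOC][26-42 FREE]
Free blocks: [3 17] total_free=20 largest=17 -> 100*(20-17)/20 = 300/20 = 15

Answer: 15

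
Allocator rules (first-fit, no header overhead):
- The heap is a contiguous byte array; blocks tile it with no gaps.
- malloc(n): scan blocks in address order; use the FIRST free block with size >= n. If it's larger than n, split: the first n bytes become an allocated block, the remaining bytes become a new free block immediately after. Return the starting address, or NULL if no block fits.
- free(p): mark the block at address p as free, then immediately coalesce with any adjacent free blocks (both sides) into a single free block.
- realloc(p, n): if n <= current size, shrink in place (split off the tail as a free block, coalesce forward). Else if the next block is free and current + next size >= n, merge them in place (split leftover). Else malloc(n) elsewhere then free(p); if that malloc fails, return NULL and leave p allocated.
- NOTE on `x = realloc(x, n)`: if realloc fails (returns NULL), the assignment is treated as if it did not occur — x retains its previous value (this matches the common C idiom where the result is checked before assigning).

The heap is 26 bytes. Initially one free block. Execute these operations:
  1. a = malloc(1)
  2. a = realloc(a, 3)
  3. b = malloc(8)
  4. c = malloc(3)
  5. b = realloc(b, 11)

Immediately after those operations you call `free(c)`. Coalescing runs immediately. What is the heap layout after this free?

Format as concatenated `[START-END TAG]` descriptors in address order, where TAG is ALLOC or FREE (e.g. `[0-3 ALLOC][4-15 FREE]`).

Answer: [0-2 ALLOC][3-13 FREE][14-24 ALLOC][25-25 FREE]

Derivation:
Op 1: a = malloc(1) -> a = 0; heap: [0-0 ALLOC][1-25 FREE]
Op 2: a = realloc(a, 3) -> a = 0; heap: [0-2 ALLOC][3-25 FREE]
Op 3: b = malloc(8) -> b = 3; heap: [0-2 ALLOC][3-10 ALLOC][11-25 FREE]
Op 4: c = malloc(3) -> c = 11; heap: [0-2 ALLOC][3-10 ALLOC][11-13 ALLOC][14-25 FREE]
Op 5: b = realloc(b, 11) -> b = 14; heap: [0-2 ALLOC][3-10 FREE][11-13 ALLOC][14-24 ALLOC][25-25 FREE]
free(c): c = 11 -> block [11-13 ALLOC]; mark free, coalesce with adjacent free neighbors -> [0-2 ALLOC][3-13 FREE][14-24 ALLOC][25-25 FREE]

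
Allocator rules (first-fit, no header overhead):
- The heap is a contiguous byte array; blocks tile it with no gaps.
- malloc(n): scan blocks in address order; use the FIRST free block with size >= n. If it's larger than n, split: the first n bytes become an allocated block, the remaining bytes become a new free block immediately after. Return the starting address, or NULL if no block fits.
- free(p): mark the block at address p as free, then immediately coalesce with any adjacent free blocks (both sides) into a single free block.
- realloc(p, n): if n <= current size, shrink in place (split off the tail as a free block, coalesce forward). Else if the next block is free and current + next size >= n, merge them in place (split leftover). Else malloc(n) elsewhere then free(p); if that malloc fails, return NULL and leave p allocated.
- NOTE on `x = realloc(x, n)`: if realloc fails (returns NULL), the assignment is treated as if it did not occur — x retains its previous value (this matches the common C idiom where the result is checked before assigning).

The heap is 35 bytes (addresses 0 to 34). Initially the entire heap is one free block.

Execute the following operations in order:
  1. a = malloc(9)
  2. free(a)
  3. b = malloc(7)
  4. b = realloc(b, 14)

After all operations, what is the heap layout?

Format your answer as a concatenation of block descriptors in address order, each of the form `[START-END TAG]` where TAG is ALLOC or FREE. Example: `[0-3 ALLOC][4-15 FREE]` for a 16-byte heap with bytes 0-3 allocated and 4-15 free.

Op 1: a = malloc(9) -> a = 0; heap: [0-8 ALLOC][9-34 FREE]
Op 2: free(a) -> (freed a); heap: [0-34 FREE]
Op 3: b = malloc(7) -> b = 0; heap: [0-6 ALLOC][7-34 FREE]
Op 4: b = realloc(b, 14) -> b = 0; heap: [0-13 ALLOC][14-34 FREE]

Answer: [0-13 ALLOC][14-34 FREE]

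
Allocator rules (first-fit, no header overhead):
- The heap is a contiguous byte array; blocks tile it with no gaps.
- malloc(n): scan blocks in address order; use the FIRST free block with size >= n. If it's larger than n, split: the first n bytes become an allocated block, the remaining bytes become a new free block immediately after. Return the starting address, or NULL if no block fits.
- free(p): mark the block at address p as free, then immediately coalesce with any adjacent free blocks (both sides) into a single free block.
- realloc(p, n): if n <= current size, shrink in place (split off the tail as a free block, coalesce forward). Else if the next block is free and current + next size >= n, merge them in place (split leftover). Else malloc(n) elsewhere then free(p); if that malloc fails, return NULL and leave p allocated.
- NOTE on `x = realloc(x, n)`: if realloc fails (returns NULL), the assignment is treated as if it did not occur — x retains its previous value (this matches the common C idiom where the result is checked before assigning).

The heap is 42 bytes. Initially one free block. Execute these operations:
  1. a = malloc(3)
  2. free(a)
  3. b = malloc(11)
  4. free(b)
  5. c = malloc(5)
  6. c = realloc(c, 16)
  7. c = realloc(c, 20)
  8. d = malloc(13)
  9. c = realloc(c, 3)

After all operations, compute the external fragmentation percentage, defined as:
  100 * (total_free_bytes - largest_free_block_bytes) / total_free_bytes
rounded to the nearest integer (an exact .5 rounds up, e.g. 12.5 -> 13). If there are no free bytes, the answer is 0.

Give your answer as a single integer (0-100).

Op 1: a = malloc(3) -> a = 0; heap: [0-2 ALLOC][3-41 FREE]
Op 2: free(a) -> (freed a); heap: [0-41 FREE]
Op 3: b = malloc(11) -> b = 0; heap: [0-10 ALLOC][11-41 FREE]
Op 4: free(b) -> (freed b); heap: [0-41 FREE]
Op 5: c = malloc(5) -> c = 0; heap: [0-4 ALLOC][5-41 FREE]
Op 6: c = realloc(c, 16) -> c = 0; heap: [0-15 ALLOC][16-41 FREE]
Op 7: c = realloc(c, 20) -> c = 0; heap: [0-19 ALLOC][20-41 FREE]
Op 8: d = malloc(13) -> d = 20; heap: [0-19 ALLOC][20-32 ALLOC][33-41 FREE]
Op 9: c = realloc(c, 3) -> c = 0; heap: [0-2 ALLOC][3-19 FREE][20-32 ALLOC][33-41 FREE]
Free blocks: [17 9] total_free=26 largest=17 -> 100*(26-17)/26 = 900/26 ≈ 34.615 -> rounds to 35

Answer: 35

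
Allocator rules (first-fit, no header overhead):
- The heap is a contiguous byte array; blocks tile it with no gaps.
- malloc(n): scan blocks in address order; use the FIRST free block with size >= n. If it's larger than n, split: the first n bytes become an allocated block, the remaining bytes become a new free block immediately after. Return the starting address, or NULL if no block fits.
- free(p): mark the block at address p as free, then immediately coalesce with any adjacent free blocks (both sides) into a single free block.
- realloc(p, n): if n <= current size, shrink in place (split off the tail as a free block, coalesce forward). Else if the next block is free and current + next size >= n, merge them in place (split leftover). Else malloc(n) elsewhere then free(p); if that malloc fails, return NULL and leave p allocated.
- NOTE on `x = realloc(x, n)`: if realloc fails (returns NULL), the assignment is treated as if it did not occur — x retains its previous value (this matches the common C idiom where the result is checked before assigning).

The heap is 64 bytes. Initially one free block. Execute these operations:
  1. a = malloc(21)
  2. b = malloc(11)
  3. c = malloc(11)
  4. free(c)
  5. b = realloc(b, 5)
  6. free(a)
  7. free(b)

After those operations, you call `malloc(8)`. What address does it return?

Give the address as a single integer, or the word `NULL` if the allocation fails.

Answer: 0

Derivation:
Op 1: a = malloc(21) -> a = 0; heap: [0-20 ALLOC][21-63 FREE]
Op 2: b = malloc(11) -> b = 21; heap: [0-20 ALLOC][21-31 ALLOC][32-63 FREE]
Op 3: c = malloc(11) -> c = 32; heap: [0-20 ALLOC][21-31 ALLOC][32-42 ALLOC][43-63 FREE]
Op 4: free(c) -> (freed c); heap: [0-20 ALLOC][21-31 ALLOC][32-63 FREE]
Op 5: b = realloc(b, 5) -> b = 21; heap: [0-20 ALLOC][21-25 ALLOC][26-63 FREE]
Op 6: free(a) -> (freed a); heap: [0-20 FREE][21-25 ALLOC][26-63 FREE]
Op 7: free(b) -> (freed b); heap: [0-63 FREE]
malloc(8): first-fit scan over [0-63 FREE] -> 0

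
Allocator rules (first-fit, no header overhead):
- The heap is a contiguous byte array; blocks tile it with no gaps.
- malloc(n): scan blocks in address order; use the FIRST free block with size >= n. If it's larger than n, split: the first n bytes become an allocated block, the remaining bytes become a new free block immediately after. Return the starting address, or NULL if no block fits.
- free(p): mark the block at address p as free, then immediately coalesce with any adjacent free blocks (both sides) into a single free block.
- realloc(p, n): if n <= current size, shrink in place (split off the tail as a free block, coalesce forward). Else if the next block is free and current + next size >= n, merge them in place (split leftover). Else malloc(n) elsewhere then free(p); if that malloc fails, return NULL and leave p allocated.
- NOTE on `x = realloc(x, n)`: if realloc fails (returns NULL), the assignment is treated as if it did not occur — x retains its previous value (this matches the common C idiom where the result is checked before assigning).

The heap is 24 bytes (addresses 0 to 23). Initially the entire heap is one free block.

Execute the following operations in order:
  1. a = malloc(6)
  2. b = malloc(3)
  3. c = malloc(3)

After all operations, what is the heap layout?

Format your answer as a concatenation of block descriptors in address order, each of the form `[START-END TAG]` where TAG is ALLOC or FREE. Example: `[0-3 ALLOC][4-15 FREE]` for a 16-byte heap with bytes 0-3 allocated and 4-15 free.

Answer: [0-5 ALLOC][6-8 ALLOC][9-11 ALLOC][12-23 FREE]

Derivation:
Op 1: a = malloc(6) -> a = 0; heap: [0-5 ALLOC][6-23 FREE]
Op 2: b = malloc(3) -> b = 6; heap: [0-5 ALLOC][6-8 ALLOC][9-23 FREE]
Op 3: c = malloc(3) -> c = 9; heap: [0-5 ALLOC][6-8 ALLOC][9-11 ALLOC][12-23 FREE]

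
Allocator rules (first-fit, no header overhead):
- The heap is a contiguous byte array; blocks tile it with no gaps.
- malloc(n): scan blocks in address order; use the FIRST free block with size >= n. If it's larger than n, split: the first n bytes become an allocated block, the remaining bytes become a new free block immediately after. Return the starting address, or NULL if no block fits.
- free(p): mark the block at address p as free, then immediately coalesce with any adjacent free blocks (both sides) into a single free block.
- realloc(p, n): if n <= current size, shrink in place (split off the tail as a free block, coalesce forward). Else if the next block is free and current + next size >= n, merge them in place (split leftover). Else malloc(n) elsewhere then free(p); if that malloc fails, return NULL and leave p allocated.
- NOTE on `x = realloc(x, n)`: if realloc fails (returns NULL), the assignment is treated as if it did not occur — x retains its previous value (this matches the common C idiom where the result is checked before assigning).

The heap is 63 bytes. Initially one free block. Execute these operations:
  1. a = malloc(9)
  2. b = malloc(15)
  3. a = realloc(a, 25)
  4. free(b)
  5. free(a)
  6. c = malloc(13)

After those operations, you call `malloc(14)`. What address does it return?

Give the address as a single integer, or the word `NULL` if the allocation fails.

Answer: 13

Derivation:
Op 1: a = malloc(9) -> a = 0; heap: [0-8 ALLOC][9-62 FREE]
Op 2: b = malloc(15) -> b = 9; heap: [0-8 ALLOC][9-23 ALLOC][24-62 FREE]
Op 3: a = realloc(a, 25) -> a = 24; heap: [0-8 FREE][9-23 ALLOC][24-48 ALLOC][49-62 FREE]
Op 4: free(b) -> (freed b); heap: [0-23 FREE][24-48 ALLOC][49-62 FREE]
Op 5: free(a) -> (freed a); heap: [0-62 FREE]
Op 6: c = malloc(13) -> c = 0; heap: [0-12 ALLOC][13-62 FREE]
malloc(14): first-fit scan over [0-12 ALLOC][13-62 FREE] -> 13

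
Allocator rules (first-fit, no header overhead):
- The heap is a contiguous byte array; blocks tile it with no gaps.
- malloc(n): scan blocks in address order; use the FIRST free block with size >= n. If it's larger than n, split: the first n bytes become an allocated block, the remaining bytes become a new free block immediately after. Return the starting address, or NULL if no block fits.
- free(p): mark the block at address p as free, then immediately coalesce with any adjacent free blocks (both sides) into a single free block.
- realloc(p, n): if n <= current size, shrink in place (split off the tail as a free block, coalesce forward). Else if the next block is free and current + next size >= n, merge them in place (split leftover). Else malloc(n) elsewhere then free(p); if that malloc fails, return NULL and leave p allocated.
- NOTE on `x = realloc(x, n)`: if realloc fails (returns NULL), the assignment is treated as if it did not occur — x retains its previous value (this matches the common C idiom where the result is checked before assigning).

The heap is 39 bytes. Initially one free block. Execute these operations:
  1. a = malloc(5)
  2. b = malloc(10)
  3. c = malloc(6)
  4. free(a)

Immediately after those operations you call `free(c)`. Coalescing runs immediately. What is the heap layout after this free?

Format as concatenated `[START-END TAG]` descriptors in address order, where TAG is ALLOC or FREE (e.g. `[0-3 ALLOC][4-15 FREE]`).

Op 1: a = malloc(5) -> a = 0; heap: [0-4 ALLOC][5-38 FREE]
Op 2: b = malloc(10) -> b = 5; heap: [0-4 ALLOC][5-14 ALLOC][15-38 FREE]
Op 3: c = malloc(6) -> c = 15; heap: [0-4 ALLOC][5-14 ALLOC][15-20 ALLOC][21-38 FREE]
Op 4: free(a) -> (freed a); heap: [0-4 FREE][5-14 ALLOC][15-20 ALLOC][21-38 FREE]
free(c): c = 15 -> block [15-20 ALLOC]; mark free, coalesce with adjacent free neighbors -> [0-4 FREE][5-14 ALLOC][15-38 FREE]

Answer: [0-4 FREE][5-14 ALLOC][15-38 FREE]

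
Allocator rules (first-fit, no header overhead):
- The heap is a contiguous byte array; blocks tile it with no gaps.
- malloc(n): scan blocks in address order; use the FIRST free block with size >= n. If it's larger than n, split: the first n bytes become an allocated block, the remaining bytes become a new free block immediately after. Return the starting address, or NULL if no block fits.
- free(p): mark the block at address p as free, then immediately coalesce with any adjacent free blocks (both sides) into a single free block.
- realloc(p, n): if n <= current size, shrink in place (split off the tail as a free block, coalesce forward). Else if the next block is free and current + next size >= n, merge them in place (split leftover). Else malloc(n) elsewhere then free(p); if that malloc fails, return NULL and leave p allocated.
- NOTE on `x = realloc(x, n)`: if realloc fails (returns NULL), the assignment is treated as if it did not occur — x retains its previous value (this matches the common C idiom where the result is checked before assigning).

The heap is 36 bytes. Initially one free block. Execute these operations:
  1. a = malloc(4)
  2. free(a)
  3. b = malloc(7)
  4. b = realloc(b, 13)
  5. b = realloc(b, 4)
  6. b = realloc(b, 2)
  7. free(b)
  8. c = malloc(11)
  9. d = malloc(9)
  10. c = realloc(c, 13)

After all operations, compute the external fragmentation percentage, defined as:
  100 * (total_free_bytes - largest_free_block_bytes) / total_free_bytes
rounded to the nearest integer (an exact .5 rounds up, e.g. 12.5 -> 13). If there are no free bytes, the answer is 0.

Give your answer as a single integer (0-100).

Op 1: a = malloc(4) -> a = 0; heap: [0-3 ALLOC][4-35 FREE]
Op 2: free(a) -> (freed a); heap: [0-35 FREE]
Op 3: b = malloc(7) -> b = 0; heap: [0-6 ALLOC][7-35 FREE]
Op 4: b = realloc(b, 13) -> b = 0; heap: [0-12 ALLOC][13-35 FREE]
Op 5: b = realloc(b, 4) -> b = 0; heap: [0-3 ALLOC][4-35 FREE]
Op 6: b = realloc(b, 2) -> b = 0; heap: [0-1 ALLOC][2-35 FREE]
Op 7: free(b) -> (freed b); heap: [0-35 FREE]
Op 8: c = malloc(11) -> c = 0; heap: [0-10 ALLOC][11-35 FREE]
Op 9: d = malloc(9) -> d = 11; heap: [0-10 ALLOC][11-19 ALLOC][20-35 FREE]
Op 10: c = realloc(c, 13) -> c = 20; heap: [0-10 FREE][11-19 ALLOC][20-32 ALLOC][33-35 FREE]
Free blocks: [11 3] total_free=14 largest=11 -> 100*(14-11)/14 = 300/14 ≈ 21.429 -> rounds to 21

Answer: 21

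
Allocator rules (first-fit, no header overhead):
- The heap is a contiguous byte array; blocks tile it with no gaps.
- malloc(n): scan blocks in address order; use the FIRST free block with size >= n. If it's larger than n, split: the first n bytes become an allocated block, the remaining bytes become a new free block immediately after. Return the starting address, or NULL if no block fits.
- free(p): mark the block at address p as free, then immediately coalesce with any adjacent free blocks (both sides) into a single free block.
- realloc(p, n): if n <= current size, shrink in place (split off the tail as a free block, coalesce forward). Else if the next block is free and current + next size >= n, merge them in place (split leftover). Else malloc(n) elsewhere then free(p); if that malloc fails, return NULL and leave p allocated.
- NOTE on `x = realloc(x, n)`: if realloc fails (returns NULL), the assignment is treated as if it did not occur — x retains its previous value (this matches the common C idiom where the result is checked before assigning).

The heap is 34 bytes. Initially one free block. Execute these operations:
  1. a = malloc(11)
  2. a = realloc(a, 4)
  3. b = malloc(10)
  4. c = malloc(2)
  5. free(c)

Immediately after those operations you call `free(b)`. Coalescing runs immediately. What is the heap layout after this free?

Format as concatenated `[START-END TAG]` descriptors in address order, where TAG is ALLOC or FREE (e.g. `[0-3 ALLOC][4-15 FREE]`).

Op 1: a = malloc(11) -> a = 0; heap: [0-10 ALLOC][11-33 FREE]
Op 2: a = realloc(a, 4) -> a = 0; heap: [0-3 ALLOC][4-33 FREE]
Op 3: b = malloc(10) -> b = 4; heap: [0-3 ALLOC][4-13 ALLOC][14-33 FREE]
Op 4: c = malloc(2) -> c = 14; heap: [0-3 ALLOC][4-13 ALLOC][14-15 ALLOC][16-33 FREE]
Op 5: free(c) -> (freed c); heap: [0-3 ALLOC][4-13 ALLOC][14-33 FREE]
free(b): b = 4 -> block [4-13 ALLOC]; mark free, coalesce with adjacent free neighbors -> [0-3 ALLOC][4-33 FREE]

Answer: [0-3 ALLOC][4-33 FREE]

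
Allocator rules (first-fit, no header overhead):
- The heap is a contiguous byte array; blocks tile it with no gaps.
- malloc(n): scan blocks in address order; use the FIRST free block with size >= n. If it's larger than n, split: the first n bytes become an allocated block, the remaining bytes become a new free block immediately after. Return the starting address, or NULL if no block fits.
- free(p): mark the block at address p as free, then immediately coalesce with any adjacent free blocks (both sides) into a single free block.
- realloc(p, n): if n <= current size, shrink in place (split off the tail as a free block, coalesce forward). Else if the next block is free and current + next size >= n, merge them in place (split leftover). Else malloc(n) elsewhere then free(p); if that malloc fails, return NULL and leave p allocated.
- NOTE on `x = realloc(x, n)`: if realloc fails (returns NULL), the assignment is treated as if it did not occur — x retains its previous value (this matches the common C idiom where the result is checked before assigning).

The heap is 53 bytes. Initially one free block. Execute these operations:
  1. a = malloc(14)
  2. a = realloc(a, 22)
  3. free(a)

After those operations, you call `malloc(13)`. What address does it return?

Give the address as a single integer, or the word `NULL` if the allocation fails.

Op 1: a = malloc(14) -> a = 0; heap: [0-13 ALLOC][14-52 FREE]
Op 2: a = realloc(a, 22) -> a = 0; heap: [0-21 ALLOC][22-52 FREE]
Op 3: free(a) -> (freed a); heap: [0-52 FREE]
malloc(13): first-fit scan over [0-52 FREE] -> 0

Answer: 0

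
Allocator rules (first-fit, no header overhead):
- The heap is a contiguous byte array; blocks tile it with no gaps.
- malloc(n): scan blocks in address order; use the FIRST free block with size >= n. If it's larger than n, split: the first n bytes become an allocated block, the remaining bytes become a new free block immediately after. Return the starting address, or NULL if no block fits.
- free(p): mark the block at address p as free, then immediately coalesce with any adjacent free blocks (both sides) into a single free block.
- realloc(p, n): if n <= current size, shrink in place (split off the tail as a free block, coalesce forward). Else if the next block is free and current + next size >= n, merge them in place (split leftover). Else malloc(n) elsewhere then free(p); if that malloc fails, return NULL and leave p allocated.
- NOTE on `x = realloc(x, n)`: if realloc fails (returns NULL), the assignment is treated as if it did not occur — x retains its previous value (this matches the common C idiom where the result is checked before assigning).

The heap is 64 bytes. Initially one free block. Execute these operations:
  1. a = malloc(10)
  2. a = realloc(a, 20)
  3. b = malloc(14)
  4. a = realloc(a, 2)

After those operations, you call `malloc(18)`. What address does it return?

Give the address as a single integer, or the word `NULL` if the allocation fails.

Answer: 2

Derivation:
Op 1: a = malloc(10) -> a = 0; heap: [0-9 ALLOC][10-63 FREE]
Op 2: a = realloc(a, 20) -> a = 0; heap: [0-19 ALLOC][20-63 FREE]
Op 3: b = malloc(14) -> b = 20; heap: [0-19 ALLOC][20-33 ALLOC][34-63 FREE]
Op 4: a = realloc(a, 2) -> a = 0; heap: [0-1 ALLOC][2-19 FREE][20-33 ALLOC][34-63 FREE]
malloc(18): first-fit scan over [0-1 ALLOC][2-19 FREE][20-33 ALLOC][34-63 FREE] -> 2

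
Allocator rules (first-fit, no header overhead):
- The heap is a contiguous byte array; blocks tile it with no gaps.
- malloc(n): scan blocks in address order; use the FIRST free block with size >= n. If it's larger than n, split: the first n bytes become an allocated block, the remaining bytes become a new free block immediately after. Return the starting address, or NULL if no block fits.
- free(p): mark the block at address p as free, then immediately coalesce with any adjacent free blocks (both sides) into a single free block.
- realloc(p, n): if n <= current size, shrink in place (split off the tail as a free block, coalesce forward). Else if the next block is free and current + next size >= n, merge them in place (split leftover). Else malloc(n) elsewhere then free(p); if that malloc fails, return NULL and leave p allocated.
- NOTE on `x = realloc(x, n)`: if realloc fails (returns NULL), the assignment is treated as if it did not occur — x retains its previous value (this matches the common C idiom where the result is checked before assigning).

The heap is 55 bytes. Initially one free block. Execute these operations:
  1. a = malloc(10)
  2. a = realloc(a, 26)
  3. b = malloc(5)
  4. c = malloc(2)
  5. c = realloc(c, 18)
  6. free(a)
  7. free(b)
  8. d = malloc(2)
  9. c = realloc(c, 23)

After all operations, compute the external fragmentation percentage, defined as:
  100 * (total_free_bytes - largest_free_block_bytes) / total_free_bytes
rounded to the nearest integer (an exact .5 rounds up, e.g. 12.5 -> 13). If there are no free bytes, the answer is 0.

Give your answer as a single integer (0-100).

Op 1: a = malloc(10) -> a = 0; heap: [0-9 ALLOC][10-54 FREE]
Op 2: a = realloc(a, 26) -> a = 0; heap: [0-25 ALLOC][26-54 FREE]
Op 3: b = malloc(5) -> b = 26; heap: [0-25 ALLOC][26-30 ALLOC][31-54 FREE]
Op 4: c = malloc(2) -> c = 31; heap: [0-25 ALLOC][26-30 ALLOC][31-32 ALLOC][33-54 FREE]
Op 5: c = realloc(c, 18) -> c = 31; heap: [0-25 ALLOC][26-30 ALLOC][31-48 ALLOC][49-54 FREE]
Op 6: free(a) -> (freed a); heap: [0-25 FREE][26-30 ALLOC][31-48 ALLOC][49-54 FREE]
Op 7: free(b) -> (freed b); heap: [0-30 FREE][31-48 ALLOC][49-54 FREE]
Op 8: d = malloc(2) -> d = 0; heap: [0-1 ALLOC][2-30 FREE][31-48 ALLOC][49-54 FREE]
Op 9: c = realloc(c, 23) -> c = 31; heap: [0-1 ALLOC][2-30 FREE][31-53 ALLOC][54-54 FREE]
Free blocks: [29 1] total_free=30 largest=29 -> 100*(30-29)/30 = 100/30 ≈ 3.333 -> rounds to 3

Answer: 3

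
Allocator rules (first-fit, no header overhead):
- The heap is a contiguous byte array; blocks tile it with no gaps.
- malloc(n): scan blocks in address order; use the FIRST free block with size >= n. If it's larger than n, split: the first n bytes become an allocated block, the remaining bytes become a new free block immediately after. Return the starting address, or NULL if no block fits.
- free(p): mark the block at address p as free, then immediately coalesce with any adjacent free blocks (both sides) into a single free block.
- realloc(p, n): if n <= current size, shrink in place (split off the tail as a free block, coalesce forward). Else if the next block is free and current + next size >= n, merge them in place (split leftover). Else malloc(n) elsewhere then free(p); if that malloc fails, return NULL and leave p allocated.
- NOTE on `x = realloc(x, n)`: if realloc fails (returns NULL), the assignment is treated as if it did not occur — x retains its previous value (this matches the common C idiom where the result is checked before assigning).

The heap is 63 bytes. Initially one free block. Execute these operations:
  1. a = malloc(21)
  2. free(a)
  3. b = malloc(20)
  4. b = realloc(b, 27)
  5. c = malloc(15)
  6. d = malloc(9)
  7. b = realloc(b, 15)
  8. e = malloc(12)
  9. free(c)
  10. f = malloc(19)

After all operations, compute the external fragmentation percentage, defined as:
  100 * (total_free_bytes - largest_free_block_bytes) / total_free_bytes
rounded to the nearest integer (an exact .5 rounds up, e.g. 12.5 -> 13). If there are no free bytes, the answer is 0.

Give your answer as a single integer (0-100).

Answer: 44

Derivation:
Op 1: a = malloc(21) -> a = 0; heap: [0-20 ALLOC][21-62 FREE]
Op 2: free(a) -> (freed a); heap: [0-62 FREE]
Op 3: b = malloc(20) -> b = 0; heap: [0-19 ALLOC][20-62 FREE]
Op 4: b = realloc(b, 27) -> b = 0; heap: [0-26 ALLOC][27-62 FREE]
Op 5: c = malloc(15) -> c = 27; heap: [0-26 ALLOC][27-41 ALLOC][42-62 FREE]
Op 6: d = malloc(9) -> d = 42; heap: [0-26 ALLOC][27-41 ALLOC][42-50 ALLOC][51-62 FREE]
Op 7: b = realloc(b, 15) -> b = 0; heap: [0-14 ALLOC][15-26 FREE][27-41 ALLOC][42-50 ALLOC][51-62 FREE]
Op 8: e = malloc(12) -> e = 15; heap: [0-14 ALLOC][15-26 ALLOC][27-41 ALLOC][42-50 ALLOC][51-62 FREE]
Op 9: free(c) -> (freed c); heap: [0-14 ALLOC][15-26 ALLOC][27-41 FREE][42-50 ALLOC][51-62 FREE]
Op 10: f = malloc(19) -> f = NULL; heap: [0-14 ALLOC][15-26 ALLOC][27-41 FREE][42-50 ALLOC][51-62 FREE]
Free blocks: [15 12] total_free=27 largest=15 -> 100*(27-15)/27 = 1200/27 ≈ 44.444 -> rounds to 44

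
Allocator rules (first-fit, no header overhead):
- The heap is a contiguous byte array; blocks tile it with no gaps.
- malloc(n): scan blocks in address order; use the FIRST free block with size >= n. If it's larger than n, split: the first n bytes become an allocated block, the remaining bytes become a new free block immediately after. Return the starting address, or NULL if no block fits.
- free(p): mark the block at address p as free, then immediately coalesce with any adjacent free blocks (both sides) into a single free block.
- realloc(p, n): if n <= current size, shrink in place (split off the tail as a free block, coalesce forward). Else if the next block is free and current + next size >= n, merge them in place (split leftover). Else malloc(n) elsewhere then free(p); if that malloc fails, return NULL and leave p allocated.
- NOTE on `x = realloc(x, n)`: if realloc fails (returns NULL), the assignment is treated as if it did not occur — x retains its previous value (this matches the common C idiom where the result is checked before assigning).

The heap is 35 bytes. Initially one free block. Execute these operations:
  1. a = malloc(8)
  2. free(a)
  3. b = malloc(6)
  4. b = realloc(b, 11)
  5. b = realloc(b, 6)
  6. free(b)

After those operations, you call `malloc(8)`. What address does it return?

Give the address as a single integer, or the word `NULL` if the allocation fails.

Op 1: a = malloc(8) -> a = 0; heap: [0-7 ALLOC][8-34 FREE]
Op 2: free(a) -> (freed a); heap: [0-34 FREE]
Op 3: b = malloc(6) -> b = 0; heap: [0-5 ALLOC][6-34 FREE]
Op 4: b = realloc(b, 11) -> b = 0; heap: [0-10 ALLOC][11-34 FREE]
Op 5: b = realloc(b, 6) -> b = 0; heap: [0-5 ALLOC][6-34 FREE]
Op 6: free(b) -> (freed b); heap: [0-34 FREE]
malloc(8): first-fit scan over [0-34 FREE] -> 0

Answer: 0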